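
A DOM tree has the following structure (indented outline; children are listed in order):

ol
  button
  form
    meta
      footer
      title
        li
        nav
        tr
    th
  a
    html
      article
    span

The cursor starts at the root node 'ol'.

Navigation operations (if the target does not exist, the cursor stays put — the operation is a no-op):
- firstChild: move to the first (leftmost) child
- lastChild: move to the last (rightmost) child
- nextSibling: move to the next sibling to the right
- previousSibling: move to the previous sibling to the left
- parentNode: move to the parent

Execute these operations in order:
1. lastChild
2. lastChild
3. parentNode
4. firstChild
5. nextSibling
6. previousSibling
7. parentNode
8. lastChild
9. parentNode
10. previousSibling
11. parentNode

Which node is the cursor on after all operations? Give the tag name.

After 1 (lastChild): a
After 2 (lastChild): span
After 3 (parentNode): a
After 4 (firstChild): html
After 5 (nextSibling): span
After 6 (previousSibling): html
After 7 (parentNode): a
After 8 (lastChild): span
After 9 (parentNode): a
After 10 (previousSibling): form
After 11 (parentNode): ol

Answer: ol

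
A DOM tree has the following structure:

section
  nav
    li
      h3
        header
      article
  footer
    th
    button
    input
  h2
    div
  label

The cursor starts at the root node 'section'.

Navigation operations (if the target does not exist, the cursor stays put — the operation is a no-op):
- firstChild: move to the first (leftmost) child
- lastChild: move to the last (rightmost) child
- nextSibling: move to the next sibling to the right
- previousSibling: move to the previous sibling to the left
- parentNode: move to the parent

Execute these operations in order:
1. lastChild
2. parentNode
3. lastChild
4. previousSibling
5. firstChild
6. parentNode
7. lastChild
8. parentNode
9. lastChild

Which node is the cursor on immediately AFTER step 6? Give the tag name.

After 1 (lastChild): label
After 2 (parentNode): section
After 3 (lastChild): label
After 4 (previousSibling): h2
After 5 (firstChild): div
After 6 (parentNode): h2

Answer: h2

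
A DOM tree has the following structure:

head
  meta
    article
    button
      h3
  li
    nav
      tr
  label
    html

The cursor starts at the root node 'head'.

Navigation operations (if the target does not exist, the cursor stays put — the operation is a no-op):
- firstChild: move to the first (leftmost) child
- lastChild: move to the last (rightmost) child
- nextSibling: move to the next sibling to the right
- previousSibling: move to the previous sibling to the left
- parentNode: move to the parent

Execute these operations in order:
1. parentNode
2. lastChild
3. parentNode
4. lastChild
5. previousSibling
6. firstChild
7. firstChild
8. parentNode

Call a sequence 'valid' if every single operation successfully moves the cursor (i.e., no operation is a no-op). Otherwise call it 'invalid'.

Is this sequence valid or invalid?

Answer: invalid

Derivation:
After 1 (parentNode): head (no-op, stayed)
After 2 (lastChild): label
After 3 (parentNode): head
After 4 (lastChild): label
After 5 (previousSibling): li
After 6 (firstChild): nav
After 7 (firstChild): tr
After 8 (parentNode): nav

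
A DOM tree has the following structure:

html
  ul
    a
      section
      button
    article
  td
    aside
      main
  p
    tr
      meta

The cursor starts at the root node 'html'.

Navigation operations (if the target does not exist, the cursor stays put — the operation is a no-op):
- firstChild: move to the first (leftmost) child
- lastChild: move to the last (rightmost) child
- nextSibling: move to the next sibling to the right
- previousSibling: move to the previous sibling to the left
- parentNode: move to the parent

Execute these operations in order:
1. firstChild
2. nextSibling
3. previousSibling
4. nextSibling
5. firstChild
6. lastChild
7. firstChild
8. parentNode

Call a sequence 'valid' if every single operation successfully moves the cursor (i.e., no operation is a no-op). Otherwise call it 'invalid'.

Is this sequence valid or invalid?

Answer: invalid

Derivation:
After 1 (firstChild): ul
After 2 (nextSibling): td
After 3 (previousSibling): ul
After 4 (nextSibling): td
After 5 (firstChild): aside
After 6 (lastChild): main
After 7 (firstChild): main (no-op, stayed)
After 8 (parentNode): aside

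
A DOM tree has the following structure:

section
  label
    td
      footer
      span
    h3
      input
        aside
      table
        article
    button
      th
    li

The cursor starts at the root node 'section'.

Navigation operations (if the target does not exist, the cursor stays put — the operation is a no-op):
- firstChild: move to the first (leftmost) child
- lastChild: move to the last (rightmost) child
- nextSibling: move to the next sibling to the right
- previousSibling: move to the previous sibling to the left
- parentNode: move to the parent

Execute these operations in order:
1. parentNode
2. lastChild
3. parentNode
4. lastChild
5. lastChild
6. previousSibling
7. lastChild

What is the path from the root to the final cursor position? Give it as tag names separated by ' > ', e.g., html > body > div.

Answer: section > label > button > th

Derivation:
After 1 (parentNode): section (no-op, stayed)
After 2 (lastChild): label
After 3 (parentNode): section
After 4 (lastChild): label
After 5 (lastChild): li
After 6 (previousSibling): button
After 7 (lastChild): th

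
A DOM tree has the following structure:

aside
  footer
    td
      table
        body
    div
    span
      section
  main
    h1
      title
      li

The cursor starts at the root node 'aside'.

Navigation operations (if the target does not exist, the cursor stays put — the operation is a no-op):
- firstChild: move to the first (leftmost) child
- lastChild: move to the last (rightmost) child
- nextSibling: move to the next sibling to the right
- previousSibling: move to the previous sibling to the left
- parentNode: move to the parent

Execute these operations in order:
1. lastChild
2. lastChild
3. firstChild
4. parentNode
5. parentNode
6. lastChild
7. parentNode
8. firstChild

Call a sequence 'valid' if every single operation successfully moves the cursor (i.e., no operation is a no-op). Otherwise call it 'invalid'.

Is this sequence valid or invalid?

Answer: valid

Derivation:
After 1 (lastChild): main
After 2 (lastChild): h1
After 3 (firstChild): title
After 4 (parentNode): h1
After 5 (parentNode): main
After 6 (lastChild): h1
After 7 (parentNode): main
After 8 (firstChild): h1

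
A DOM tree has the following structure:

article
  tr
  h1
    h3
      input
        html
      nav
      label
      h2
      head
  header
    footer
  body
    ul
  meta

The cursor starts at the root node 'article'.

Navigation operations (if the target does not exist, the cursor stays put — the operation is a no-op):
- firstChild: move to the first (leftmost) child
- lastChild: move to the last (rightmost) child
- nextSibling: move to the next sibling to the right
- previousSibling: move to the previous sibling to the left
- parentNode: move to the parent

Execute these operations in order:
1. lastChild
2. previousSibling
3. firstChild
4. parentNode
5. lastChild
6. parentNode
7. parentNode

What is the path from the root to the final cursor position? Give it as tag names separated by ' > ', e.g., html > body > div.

Answer: article

Derivation:
After 1 (lastChild): meta
After 2 (previousSibling): body
After 3 (firstChild): ul
After 4 (parentNode): body
After 5 (lastChild): ul
After 6 (parentNode): body
After 7 (parentNode): article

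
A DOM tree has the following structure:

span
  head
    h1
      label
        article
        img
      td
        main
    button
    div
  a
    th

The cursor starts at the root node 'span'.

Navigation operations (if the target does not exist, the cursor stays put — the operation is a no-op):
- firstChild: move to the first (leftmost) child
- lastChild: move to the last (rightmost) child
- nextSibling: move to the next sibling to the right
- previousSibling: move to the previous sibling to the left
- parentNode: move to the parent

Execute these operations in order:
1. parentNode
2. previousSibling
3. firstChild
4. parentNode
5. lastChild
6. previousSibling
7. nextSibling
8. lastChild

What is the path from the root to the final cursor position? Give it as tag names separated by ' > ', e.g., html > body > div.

Answer: span > a > th

Derivation:
After 1 (parentNode): span (no-op, stayed)
After 2 (previousSibling): span (no-op, stayed)
After 3 (firstChild): head
After 4 (parentNode): span
After 5 (lastChild): a
After 6 (previousSibling): head
After 7 (nextSibling): a
After 8 (lastChild): th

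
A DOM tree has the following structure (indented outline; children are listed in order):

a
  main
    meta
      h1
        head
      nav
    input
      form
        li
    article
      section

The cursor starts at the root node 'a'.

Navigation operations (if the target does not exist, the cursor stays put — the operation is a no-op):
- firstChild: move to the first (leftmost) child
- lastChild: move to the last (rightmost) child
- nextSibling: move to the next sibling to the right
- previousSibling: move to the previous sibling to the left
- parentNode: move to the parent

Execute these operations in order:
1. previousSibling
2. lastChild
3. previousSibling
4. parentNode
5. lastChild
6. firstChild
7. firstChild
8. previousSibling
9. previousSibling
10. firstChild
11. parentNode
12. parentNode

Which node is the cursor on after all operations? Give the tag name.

Answer: meta

Derivation:
After 1 (previousSibling): a (no-op, stayed)
After 2 (lastChild): main
After 3 (previousSibling): main (no-op, stayed)
After 4 (parentNode): a
After 5 (lastChild): main
After 6 (firstChild): meta
After 7 (firstChild): h1
After 8 (previousSibling): h1 (no-op, stayed)
After 9 (previousSibling): h1 (no-op, stayed)
After 10 (firstChild): head
After 11 (parentNode): h1
After 12 (parentNode): meta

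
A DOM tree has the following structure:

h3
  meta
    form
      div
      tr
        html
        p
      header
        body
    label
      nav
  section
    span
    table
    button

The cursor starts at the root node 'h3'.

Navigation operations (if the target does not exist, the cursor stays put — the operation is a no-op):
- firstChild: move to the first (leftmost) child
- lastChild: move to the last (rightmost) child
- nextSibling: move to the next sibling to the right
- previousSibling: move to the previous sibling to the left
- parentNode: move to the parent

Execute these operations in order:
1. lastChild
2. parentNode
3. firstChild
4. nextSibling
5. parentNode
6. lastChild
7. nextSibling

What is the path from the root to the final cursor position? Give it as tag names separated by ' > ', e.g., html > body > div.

After 1 (lastChild): section
After 2 (parentNode): h3
After 3 (firstChild): meta
After 4 (nextSibling): section
After 5 (parentNode): h3
After 6 (lastChild): section
After 7 (nextSibling): section (no-op, stayed)

Answer: h3 > section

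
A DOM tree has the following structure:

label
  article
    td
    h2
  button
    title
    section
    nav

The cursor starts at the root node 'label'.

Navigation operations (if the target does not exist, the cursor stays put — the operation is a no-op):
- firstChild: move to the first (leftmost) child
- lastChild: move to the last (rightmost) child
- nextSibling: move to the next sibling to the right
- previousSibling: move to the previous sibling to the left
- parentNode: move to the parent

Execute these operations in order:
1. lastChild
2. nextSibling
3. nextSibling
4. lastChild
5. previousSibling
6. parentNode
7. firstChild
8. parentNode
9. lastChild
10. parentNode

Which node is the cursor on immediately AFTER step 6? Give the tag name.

After 1 (lastChild): button
After 2 (nextSibling): button (no-op, stayed)
After 3 (nextSibling): button (no-op, stayed)
After 4 (lastChild): nav
After 5 (previousSibling): section
After 6 (parentNode): button

Answer: button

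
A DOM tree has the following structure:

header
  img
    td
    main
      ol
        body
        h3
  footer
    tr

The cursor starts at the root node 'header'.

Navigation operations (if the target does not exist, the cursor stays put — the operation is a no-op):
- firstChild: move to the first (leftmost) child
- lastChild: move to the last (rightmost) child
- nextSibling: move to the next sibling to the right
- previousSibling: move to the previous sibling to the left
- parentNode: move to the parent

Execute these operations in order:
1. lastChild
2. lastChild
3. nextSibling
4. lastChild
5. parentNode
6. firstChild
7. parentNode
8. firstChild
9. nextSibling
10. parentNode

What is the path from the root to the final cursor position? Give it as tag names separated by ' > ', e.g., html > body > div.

Answer: header > footer

Derivation:
After 1 (lastChild): footer
After 2 (lastChild): tr
After 3 (nextSibling): tr (no-op, stayed)
After 4 (lastChild): tr (no-op, stayed)
After 5 (parentNode): footer
After 6 (firstChild): tr
After 7 (parentNode): footer
After 8 (firstChild): tr
After 9 (nextSibling): tr (no-op, stayed)
After 10 (parentNode): footer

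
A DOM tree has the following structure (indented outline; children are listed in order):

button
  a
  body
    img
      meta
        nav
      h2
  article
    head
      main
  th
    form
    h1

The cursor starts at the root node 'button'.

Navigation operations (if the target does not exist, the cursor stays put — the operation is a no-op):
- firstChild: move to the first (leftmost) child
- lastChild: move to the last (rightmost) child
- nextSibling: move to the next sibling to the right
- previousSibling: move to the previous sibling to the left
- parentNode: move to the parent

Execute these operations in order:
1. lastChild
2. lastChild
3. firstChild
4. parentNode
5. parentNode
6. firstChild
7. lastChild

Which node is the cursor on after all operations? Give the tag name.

Answer: a

Derivation:
After 1 (lastChild): th
After 2 (lastChild): h1
After 3 (firstChild): h1 (no-op, stayed)
After 4 (parentNode): th
After 5 (parentNode): button
After 6 (firstChild): a
After 7 (lastChild): a (no-op, stayed)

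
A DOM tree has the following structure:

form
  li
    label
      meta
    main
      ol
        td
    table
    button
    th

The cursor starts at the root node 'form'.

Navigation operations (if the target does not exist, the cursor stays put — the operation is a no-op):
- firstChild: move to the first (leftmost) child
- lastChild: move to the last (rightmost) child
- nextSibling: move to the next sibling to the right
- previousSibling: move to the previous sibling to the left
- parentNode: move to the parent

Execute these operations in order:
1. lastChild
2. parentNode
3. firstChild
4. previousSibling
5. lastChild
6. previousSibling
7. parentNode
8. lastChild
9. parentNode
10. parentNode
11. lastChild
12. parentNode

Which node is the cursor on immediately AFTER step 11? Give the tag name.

After 1 (lastChild): li
After 2 (parentNode): form
After 3 (firstChild): li
After 4 (previousSibling): li (no-op, stayed)
After 5 (lastChild): th
After 6 (previousSibling): button
After 7 (parentNode): li
After 8 (lastChild): th
After 9 (parentNode): li
After 10 (parentNode): form
After 11 (lastChild): li

Answer: li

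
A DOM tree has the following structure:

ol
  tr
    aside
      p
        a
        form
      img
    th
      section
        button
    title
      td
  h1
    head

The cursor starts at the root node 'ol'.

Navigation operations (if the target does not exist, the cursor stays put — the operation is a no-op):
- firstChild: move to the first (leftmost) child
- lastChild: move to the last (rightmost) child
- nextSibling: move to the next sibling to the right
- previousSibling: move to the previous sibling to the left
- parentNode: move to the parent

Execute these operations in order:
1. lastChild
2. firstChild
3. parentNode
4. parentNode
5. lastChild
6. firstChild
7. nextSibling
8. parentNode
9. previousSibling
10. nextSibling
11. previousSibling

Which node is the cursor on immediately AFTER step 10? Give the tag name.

After 1 (lastChild): h1
After 2 (firstChild): head
After 3 (parentNode): h1
After 4 (parentNode): ol
After 5 (lastChild): h1
After 6 (firstChild): head
After 7 (nextSibling): head (no-op, stayed)
After 8 (parentNode): h1
After 9 (previousSibling): tr
After 10 (nextSibling): h1

Answer: h1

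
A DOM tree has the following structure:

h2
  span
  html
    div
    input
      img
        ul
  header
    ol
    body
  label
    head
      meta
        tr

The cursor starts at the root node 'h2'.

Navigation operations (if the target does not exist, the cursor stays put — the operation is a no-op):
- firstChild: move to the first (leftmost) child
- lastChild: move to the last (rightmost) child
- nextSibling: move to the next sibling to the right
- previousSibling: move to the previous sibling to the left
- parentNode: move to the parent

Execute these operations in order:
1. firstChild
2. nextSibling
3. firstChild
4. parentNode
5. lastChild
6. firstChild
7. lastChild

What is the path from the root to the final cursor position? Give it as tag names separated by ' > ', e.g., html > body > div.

After 1 (firstChild): span
After 2 (nextSibling): html
After 3 (firstChild): div
After 4 (parentNode): html
After 5 (lastChild): input
After 6 (firstChild): img
After 7 (lastChild): ul

Answer: h2 > html > input > img > ul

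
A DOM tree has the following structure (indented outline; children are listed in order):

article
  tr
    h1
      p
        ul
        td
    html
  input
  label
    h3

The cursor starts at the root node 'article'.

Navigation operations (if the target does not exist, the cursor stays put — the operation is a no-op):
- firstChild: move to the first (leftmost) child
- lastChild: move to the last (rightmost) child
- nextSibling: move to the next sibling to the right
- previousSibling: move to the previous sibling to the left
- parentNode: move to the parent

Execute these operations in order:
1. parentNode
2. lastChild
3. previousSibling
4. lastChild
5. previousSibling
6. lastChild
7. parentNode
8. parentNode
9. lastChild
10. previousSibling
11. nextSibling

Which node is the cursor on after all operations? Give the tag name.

Answer: label

Derivation:
After 1 (parentNode): article (no-op, stayed)
After 2 (lastChild): label
After 3 (previousSibling): input
After 4 (lastChild): input (no-op, stayed)
After 5 (previousSibling): tr
After 6 (lastChild): html
After 7 (parentNode): tr
After 8 (parentNode): article
After 9 (lastChild): label
After 10 (previousSibling): input
After 11 (nextSibling): label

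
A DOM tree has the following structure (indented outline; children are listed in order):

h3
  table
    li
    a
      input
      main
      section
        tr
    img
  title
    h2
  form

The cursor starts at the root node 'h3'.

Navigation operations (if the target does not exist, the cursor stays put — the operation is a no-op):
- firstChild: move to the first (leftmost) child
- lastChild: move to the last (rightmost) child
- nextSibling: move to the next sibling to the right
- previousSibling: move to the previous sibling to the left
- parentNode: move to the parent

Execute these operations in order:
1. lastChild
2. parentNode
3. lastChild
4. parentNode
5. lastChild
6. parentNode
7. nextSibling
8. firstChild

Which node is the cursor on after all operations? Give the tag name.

After 1 (lastChild): form
After 2 (parentNode): h3
After 3 (lastChild): form
After 4 (parentNode): h3
After 5 (lastChild): form
After 6 (parentNode): h3
After 7 (nextSibling): h3 (no-op, stayed)
After 8 (firstChild): table

Answer: table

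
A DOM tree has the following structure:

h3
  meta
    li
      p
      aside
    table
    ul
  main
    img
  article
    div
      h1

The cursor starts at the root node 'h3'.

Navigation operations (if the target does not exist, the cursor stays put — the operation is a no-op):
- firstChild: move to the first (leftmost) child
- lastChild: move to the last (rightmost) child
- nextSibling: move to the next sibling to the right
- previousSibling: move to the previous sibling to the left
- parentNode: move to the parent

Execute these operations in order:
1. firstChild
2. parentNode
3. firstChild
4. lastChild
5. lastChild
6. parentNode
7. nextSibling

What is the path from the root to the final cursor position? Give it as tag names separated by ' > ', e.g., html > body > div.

Answer: h3 > main

Derivation:
After 1 (firstChild): meta
After 2 (parentNode): h3
After 3 (firstChild): meta
After 4 (lastChild): ul
After 5 (lastChild): ul (no-op, stayed)
After 6 (parentNode): meta
After 7 (nextSibling): main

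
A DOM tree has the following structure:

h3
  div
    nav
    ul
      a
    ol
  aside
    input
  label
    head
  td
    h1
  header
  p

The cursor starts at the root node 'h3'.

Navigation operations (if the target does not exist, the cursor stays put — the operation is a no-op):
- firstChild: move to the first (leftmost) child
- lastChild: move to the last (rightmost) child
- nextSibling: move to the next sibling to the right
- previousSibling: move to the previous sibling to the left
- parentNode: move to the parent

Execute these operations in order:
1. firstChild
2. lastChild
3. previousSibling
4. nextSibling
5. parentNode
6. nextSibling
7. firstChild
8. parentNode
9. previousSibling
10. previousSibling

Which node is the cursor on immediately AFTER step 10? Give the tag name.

Answer: div

Derivation:
After 1 (firstChild): div
After 2 (lastChild): ol
After 3 (previousSibling): ul
After 4 (nextSibling): ol
After 5 (parentNode): div
After 6 (nextSibling): aside
After 7 (firstChild): input
After 8 (parentNode): aside
After 9 (previousSibling): div
After 10 (previousSibling): div (no-op, stayed)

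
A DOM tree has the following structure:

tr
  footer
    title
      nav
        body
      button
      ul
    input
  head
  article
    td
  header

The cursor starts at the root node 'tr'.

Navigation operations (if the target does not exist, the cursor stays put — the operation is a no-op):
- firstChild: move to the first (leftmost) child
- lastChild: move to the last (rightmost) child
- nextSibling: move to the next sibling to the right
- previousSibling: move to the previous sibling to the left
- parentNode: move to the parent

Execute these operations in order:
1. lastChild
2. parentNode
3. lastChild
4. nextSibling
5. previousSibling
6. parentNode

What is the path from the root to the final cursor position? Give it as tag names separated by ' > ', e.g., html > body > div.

After 1 (lastChild): header
After 2 (parentNode): tr
After 3 (lastChild): header
After 4 (nextSibling): header (no-op, stayed)
After 5 (previousSibling): article
After 6 (parentNode): tr

Answer: tr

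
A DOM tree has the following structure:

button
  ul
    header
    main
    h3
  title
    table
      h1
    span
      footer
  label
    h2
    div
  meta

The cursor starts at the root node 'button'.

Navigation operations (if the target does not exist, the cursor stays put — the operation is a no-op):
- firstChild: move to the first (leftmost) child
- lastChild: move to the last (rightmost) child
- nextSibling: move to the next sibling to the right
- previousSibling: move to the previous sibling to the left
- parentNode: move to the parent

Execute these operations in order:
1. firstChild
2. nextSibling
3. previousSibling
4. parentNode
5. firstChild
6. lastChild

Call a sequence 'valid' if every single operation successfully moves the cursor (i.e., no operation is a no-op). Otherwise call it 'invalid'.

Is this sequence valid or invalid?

After 1 (firstChild): ul
After 2 (nextSibling): title
After 3 (previousSibling): ul
After 4 (parentNode): button
After 5 (firstChild): ul
After 6 (lastChild): h3

Answer: valid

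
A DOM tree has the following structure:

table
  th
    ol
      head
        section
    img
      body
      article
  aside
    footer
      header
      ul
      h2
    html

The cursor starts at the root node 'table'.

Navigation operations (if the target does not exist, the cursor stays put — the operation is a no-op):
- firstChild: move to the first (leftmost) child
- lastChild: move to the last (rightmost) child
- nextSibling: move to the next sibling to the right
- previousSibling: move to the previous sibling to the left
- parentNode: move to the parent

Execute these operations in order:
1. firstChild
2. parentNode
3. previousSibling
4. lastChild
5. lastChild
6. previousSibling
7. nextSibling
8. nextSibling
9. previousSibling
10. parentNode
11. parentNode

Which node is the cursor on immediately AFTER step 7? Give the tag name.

Answer: html

Derivation:
After 1 (firstChild): th
After 2 (parentNode): table
After 3 (previousSibling): table (no-op, stayed)
After 4 (lastChild): aside
After 5 (lastChild): html
After 6 (previousSibling): footer
After 7 (nextSibling): html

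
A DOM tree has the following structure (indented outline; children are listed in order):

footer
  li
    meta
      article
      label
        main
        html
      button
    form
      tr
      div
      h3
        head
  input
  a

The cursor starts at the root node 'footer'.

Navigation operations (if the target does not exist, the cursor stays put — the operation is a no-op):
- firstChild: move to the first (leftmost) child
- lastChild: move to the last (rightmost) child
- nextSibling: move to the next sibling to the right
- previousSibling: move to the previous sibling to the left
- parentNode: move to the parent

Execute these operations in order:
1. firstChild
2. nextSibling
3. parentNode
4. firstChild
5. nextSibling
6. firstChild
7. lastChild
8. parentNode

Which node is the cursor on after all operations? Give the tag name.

After 1 (firstChild): li
After 2 (nextSibling): input
After 3 (parentNode): footer
After 4 (firstChild): li
After 5 (nextSibling): input
After 6 (firstChild): input (no-op, stayed)
After 7 (lastChild): input (no-op, stayed)
After 8 (parentNode): footer

Answer: footer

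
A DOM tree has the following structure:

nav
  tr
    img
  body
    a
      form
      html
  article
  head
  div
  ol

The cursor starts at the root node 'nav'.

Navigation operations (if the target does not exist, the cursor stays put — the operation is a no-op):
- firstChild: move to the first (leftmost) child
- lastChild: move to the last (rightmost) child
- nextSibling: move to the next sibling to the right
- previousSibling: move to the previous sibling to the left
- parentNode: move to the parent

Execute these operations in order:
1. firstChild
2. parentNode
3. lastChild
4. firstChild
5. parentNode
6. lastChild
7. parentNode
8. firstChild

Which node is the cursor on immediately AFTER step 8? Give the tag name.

After 1 (firstChild): tr
After 2 (parentNode): nav
After 3 (lastChild): ol
After 4 (firstChild): ol (no-op, stayed)
After 5 (parentNode): nav
After 6 (lastChild): ol
After 7 (parentNode): nav
After 8 (firstChild): tr

Answer: tr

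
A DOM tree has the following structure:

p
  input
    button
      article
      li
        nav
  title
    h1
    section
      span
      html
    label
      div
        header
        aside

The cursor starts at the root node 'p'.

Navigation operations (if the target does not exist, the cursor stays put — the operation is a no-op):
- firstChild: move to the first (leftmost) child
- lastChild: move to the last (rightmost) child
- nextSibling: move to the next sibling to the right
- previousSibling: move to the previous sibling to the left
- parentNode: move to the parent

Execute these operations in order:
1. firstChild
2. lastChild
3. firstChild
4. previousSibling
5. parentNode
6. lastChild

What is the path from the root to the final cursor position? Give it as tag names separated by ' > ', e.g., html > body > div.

Answer: p > input > button > li

Derivation:
After 1 (firstChild): input
After 2 (lastChild): button
After 3 (firstChild): article
After 4 (previousSibling): article (no-op, stayed)
After 5 (parentNode): button
After 6 (lastChild): li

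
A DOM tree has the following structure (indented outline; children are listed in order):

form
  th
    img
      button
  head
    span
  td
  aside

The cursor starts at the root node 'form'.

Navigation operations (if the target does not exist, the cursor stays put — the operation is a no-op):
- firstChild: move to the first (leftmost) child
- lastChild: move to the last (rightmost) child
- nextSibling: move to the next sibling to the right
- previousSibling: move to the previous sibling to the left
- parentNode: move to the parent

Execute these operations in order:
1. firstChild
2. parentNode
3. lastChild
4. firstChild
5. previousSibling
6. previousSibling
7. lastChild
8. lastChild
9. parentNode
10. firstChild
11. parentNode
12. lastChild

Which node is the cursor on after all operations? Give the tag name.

Answer: span

Derivation:
After 1 (firstChild): th
After 2 (parentNode): form
After 3 (lastChild): aside
After 4 (firstChild): aside (no-op, stayed)
After 5 (previousSibling): td
After 6 (previousSibling): head
After 7 (lastChild): span
After 8 (lastChild): span (no-op, stayed)
After 9 (parentNode): head
After 10 (firstChild): span
After 11 (parentNode): head
After 12 (lastChild): span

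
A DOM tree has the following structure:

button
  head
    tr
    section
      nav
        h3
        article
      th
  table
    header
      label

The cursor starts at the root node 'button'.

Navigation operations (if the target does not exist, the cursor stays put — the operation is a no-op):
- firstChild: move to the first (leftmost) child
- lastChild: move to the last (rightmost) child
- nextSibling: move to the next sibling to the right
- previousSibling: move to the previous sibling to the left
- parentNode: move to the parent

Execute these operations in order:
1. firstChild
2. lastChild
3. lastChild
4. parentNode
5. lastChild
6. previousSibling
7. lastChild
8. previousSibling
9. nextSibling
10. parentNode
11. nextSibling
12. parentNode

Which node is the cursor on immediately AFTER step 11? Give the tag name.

After 1 (firstChild): head
After 2 (lastChild): section
After 3 (lastChild): th
After 4 (parentNode): section
After 5 (lastChild): th
After 6 (previousSibling): nav
After 7 (lastChild): article
After 8 (previousSibling): h3
After 9 (nextSibling): article
After 10 (parentNode): nav
After 11 (nextSibling): th

Answer: th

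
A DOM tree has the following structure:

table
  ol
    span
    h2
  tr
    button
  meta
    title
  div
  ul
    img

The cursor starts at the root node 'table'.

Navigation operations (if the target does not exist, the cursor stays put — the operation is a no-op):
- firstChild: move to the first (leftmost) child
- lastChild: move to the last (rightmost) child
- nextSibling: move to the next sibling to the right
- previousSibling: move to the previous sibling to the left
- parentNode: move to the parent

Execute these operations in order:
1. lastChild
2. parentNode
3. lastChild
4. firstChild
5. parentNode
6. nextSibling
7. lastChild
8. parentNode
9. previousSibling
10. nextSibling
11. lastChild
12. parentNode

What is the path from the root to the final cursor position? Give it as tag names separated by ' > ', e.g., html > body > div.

Answer: table > ul

Derivation:
After 1 (lastChild): ul
After 2 (parentNode): table
After 3 (lastChild): ul
After 4 (firstChild): img
After 5 (parentNode): ul
After 6 (nextSibling): ul (no-op, stayed)
After 7 (lastChild): img
After 8 (parentNode): ul
After 9 (previousSibling): div
After 10 (nextSibling): ul
After 11 (lastChild): img
After 12 (parentNode): ul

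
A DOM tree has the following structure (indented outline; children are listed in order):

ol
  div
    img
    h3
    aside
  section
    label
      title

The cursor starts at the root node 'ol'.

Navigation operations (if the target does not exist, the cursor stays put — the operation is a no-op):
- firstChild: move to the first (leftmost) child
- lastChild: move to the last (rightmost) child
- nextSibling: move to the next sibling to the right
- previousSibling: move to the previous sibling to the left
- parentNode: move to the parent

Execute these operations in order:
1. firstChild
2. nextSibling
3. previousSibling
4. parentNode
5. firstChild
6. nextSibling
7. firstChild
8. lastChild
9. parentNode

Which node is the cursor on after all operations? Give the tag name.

After 1 (firstChild): div
After 2 (nextSibling): section
After 3 (previousSibling): div
After 4 (parentNode): ol
After 5 (firstChild): div
After 6 (nextSibling): section
After 7 (firstChild): label
After 8 (lastChild): title
After 9 (parentNode): label

Answer: label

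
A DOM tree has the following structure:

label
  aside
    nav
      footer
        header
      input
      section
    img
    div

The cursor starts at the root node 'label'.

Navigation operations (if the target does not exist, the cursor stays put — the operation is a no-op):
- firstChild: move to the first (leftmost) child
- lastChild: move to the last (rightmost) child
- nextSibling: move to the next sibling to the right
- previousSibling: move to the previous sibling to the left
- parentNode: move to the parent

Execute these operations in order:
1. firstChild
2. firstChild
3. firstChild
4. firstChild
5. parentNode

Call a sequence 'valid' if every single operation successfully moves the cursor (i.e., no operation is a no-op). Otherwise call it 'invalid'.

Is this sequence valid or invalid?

Answer: valid

Derivation:
After 1 (firstChild): aside
After 2 (firstChild): nav
After 3 (firstChild): footer
After 4 (firstChild): header
After 5 (parentNode): footer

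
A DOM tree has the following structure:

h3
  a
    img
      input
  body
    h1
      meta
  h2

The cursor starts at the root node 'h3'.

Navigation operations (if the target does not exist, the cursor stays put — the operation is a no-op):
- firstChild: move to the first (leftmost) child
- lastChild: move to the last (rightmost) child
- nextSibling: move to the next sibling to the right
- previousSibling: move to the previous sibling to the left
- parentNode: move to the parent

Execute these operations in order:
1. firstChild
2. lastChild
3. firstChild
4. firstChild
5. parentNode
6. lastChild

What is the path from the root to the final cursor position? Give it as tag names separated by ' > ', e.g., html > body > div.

After 1 (firstChild): a
After 2 (lastChild): img
After 3 (firstChild): input
After 4 (firstChild): input (no-op, stayed)
After 5 (parentNode): img
After 6 (lastChild): input

Answer: h3 > a > img > input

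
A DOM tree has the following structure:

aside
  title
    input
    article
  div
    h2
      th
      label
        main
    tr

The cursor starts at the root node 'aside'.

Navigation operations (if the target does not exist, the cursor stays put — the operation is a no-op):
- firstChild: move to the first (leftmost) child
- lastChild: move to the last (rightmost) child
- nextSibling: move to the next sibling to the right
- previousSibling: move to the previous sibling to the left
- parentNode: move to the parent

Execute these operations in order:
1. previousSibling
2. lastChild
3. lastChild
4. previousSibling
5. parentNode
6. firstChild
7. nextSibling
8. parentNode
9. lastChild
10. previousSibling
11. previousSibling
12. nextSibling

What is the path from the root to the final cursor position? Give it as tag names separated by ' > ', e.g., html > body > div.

After 1 (previousSibling): aside (no-op, stayed)
After 2 (lastChild): div
After 3 (lastChild): tr
After 4 (previousSibling): h2
After 5 (parentNode): div
After 6 (firstChild): h2
After 7 (nextSibling): tr
After 8 (parentNode): div
After 9 (lastChild): tr
After 10 (previousSibling): h2
After 11 (previousSibling): h2 (no-op, stayed)
After 12 (nextSibling): tr

Answer: aside > div > tr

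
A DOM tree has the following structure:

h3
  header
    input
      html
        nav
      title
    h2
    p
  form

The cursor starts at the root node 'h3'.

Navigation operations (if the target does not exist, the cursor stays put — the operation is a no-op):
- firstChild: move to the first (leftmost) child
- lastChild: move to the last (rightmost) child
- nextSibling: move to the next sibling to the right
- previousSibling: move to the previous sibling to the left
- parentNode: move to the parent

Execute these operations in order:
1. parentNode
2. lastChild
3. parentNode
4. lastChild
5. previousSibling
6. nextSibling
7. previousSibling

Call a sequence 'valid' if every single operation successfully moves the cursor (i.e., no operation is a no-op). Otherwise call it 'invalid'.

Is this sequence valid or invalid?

After 1 (parentNode): h3 (no-op, stayed)
After 2 (lastChild): form
After 3 (parentNode): h3
After 4 (lastChild): form
After 5 (previousSibling): header
After 6 (nextSibling): form
After 7 (previousSibling): header

Answer: invalid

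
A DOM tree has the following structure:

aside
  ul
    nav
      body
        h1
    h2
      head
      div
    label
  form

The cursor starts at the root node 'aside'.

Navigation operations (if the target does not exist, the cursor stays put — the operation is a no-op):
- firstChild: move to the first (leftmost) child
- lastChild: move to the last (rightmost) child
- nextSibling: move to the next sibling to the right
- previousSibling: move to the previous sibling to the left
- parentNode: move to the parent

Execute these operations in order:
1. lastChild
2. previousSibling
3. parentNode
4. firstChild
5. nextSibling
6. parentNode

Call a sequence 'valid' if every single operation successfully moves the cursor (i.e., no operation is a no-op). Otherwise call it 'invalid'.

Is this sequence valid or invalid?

After 1 (lastChild): form
After 2 (previousSibling): ul
After 3 (parentNode): aside
After 4 (firstChild): ul
After 5 (nextSibling): form
After 6 (parentNode): aside

Answer: valid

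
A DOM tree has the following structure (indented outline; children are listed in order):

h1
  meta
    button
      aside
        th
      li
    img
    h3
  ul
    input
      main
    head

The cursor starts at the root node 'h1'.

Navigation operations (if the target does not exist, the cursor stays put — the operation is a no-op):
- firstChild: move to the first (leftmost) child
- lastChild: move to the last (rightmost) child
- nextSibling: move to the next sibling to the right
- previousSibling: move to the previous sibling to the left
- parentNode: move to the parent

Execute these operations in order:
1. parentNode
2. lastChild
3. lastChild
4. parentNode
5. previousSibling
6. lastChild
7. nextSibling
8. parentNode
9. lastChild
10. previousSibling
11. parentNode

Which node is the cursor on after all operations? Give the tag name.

Answer: meta

Derivation:
After 1 (parentNode): h1 (no-op, stayed)
After 2 (lastChild): ul
After 3 (lastChild): head
After 4 (parentNode): ul
After 5 (previousSibling): meta
After 6 (lastChild): h3
After 7 (nextSibling): h3 (no-op, stayed)
After 8 (parentNode): meta
After 9 (lastChild): h3
After 10 (previousSibling): img
After 11 (parentNode): meta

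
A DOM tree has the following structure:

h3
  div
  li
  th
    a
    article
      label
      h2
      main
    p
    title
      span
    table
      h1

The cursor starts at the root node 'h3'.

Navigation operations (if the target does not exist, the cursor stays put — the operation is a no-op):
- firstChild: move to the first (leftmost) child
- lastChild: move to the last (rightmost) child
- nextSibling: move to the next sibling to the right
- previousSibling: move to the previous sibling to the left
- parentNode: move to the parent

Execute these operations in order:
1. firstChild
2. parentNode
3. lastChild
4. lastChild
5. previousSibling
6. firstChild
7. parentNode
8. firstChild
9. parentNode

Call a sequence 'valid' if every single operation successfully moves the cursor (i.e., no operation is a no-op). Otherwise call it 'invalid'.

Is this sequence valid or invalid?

Answer: valid

Derivation:
After 1 (firstChild): div
After 2 (parentNode): h3
After 3 (lastChild): th
After 4 (lastChild): table
After 5 (previousSibling): title
After 6 (firstChild): span
After 7 (parentNode): title
After 8 (firstChild): span
After 9 (parentNode): title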